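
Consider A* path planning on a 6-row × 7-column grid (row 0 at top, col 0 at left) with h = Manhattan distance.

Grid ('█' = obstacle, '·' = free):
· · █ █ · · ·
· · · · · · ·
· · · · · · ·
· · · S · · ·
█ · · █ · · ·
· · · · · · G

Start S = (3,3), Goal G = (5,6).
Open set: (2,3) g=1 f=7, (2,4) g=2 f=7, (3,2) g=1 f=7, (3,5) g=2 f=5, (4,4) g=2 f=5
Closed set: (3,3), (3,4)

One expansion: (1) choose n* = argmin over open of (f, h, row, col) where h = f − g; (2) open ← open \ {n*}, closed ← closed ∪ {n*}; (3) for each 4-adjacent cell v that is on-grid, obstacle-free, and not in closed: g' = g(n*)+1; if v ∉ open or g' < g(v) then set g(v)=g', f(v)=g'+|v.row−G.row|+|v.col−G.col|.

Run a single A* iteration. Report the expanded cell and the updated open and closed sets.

expanded=(3,5); open=[(2,3) g=1 f=7, (2,4) g=2 f=7, (2,5) g=3 f=7, (3,2) g=1 f=7, (3,6) g=3 f=5, (4,4) g=2 f=5, (4,5) g=3 f=5]; closed=[(3,3), (3,4), (3,5)]

step 1: expand (3,5) (f=5, h=3) → closed; open now [(2,3) g=1 f=7, (2,4) g=2 f=7, (2,5) g=3 f=7, (3,2) g=1 f=7, (3,6) g=3 f=5, (4,4) g=2 f=5, (4,5) g=3 f=5]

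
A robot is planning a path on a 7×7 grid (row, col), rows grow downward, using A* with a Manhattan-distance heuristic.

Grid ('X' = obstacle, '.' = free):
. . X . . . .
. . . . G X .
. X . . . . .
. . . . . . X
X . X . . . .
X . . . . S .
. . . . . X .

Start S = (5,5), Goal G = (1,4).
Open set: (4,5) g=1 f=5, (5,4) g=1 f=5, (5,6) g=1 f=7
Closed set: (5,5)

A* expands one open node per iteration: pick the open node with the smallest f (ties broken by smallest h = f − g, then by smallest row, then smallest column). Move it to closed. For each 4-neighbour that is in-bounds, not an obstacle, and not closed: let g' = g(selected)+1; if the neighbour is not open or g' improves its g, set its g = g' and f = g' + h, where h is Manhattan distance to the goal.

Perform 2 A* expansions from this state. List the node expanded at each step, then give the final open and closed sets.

order=[(4,5) → (3,5)]; open=[(2,5) g=3 f=5, (3,4) g=3 f=5, (4,4) g=2 f=5, (4,6) g=2 f=7, (5,4) g=1 f=5, (5,6) g=1 f=7]; closed=[(3,5), (4,5), (5,5)]

step 1: expand (4,5) (f=5, h=4) → closed; open now [(3,5) g=2 f=5, (4,4) g=2 f=5, (4,6) g=2 f=7, (5,4) g=1 f=5, (5,6) g=1 f=7]
step 2: expand (3,5) (f=5, h=3) → closed; open now [(2,5) g=3 f=5, (3,4) g=3 f=5, (4,4) g=2 f=5, (4,6) g=2 f=7, (5,4) g=1 f=5, (5,6) g=1 f=7]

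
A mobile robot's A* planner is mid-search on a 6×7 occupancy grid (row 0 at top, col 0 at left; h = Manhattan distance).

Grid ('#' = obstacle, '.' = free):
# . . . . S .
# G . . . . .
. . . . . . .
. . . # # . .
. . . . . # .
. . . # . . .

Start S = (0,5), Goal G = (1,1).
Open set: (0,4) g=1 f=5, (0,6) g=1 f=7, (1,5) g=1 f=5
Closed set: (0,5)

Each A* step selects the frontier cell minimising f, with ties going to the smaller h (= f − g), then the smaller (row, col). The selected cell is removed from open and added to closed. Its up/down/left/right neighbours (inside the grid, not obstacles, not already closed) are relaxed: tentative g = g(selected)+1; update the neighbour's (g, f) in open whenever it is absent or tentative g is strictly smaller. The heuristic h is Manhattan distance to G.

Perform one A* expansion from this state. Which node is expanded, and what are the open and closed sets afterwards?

step 1: expand (0,4) (f=5, h=4) → closed; open now [(0,3) g=2 f=5, (0,6) g=1 f=7, (1,4) g=2 f=5, (1,5) g=1 f=5]

expanded=(0,4); open=[(0,3) g=2 f=5, (0,6) g=1 f=7, (1,4) g=2 f=5, (1,5) g=1 f=5]; closed=[(0,4), (0,5)]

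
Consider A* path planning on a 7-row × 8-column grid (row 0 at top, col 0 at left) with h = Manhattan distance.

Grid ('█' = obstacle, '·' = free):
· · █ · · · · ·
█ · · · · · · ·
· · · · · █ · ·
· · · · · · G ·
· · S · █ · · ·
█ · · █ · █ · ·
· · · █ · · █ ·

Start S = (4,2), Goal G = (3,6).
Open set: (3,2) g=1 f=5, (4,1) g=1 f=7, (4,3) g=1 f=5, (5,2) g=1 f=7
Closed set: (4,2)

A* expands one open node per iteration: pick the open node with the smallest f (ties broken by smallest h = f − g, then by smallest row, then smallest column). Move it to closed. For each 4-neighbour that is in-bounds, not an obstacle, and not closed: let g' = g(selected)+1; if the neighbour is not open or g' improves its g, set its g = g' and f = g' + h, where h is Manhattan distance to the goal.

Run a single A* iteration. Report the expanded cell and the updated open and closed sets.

expanded=(3,2); open=[(2,2) g=2 f=7, (3,1) g=2 f=7, (3,3) g=2 f=5, (4,1) g=1 f=7, (4,3) g=1 f=5, (5,2) g=1 f=7]; closed=[(3,2), (4,2)]

step 1: expand (3,2) (f=5, h=4) → closed; open now [(2,2) g=2 f=7, (3,1) g=2 f=7, (3,3) g=2 f=5, (4,1) g=1 f=7, (4,3) g=1 f=5, (5,2) g=1 f=7]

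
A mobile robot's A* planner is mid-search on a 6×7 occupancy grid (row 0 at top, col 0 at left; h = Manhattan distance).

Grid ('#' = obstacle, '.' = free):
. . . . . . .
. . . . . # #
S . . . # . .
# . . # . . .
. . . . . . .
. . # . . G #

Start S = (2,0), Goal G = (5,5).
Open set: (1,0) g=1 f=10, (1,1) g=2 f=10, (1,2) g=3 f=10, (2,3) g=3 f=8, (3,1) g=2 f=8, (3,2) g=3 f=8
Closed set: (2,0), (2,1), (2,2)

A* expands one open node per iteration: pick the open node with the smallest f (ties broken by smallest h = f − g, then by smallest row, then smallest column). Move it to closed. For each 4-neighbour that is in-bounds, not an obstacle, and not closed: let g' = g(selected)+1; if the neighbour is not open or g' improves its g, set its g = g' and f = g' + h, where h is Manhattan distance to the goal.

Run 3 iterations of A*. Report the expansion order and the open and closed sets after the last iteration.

step 1: expand (2,3) (f=8, h=5) → closed; open now [(1,0) g=1 f=10, (1,1) g=2 f=10, (1,2) g=3 f=10, (1,3) g=4 f=10, (3,1) g=2 f=8, (3,2) g=3 f=8]
step 2: expand (3,2) (f=8, h=5) → closed; open now [(1,0) g=1 f=10, (1,1) g=2 f=10, (1,2) g=3 f=10, (1,3) g=4 f=10, (3,1) g=2 f=8, (4,2) g=4 f=8]
step 3: expand (4,2) (f=8, h=4) → closed; open now [(1,0) g=1 f=10, (1,1) g=2 f=10, (1,2) g=3 f=10, (1,3) g=4 f=10, (3,1) g=2 f=8, (4,1) g=5 f=10, (4,3) g=5 f=8]

order=[(2,3) → (3,2) → (4,2)]; open=[(1,0) g=1 f=10, (1,1) g=2 f=10, (1,2) g=3 f=10, (1,3) g=4 f=10, (3,1) g=2 f=8, (4,1) g=5 f=10, (4,3) g=5 f=8]; closed=[(2,0), (2,1), (2,2), (2,3), (3,2), (4,2)]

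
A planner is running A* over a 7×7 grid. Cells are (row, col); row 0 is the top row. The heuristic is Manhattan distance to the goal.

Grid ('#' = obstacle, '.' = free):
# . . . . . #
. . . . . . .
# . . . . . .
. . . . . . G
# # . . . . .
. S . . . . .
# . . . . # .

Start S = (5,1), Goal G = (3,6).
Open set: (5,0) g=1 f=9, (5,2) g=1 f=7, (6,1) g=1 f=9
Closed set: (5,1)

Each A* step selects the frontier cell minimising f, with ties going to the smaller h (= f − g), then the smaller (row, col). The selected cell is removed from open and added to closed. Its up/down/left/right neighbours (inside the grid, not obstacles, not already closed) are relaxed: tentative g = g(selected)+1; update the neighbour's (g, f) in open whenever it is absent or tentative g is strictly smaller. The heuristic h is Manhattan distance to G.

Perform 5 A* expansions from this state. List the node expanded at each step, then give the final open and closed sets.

step 1: expand (5,2) (f=7, h=6) → closed; open now [(4,2) g=2 f=7, (5,0) g=1 f=9, (5,3) g=2 f=7, (6,1) g=1 f=9, (6,2) g=2 f=9]
step 2: expand (4,2) (f=7, h=5) → closed; open now [(3,2) g=3 f=7, (4,3) g=3 f=7, (5,0) g=1 f=9, (5,3) g=2 f=7, (6,1) g=1 f=9, (6,2) g=2 f=9]
step 3: expand (3,2) (f=7, h=4) → closed; open now [(2,2) g=4 f=9, (3,1) g=4 f=9, (3,3) g=4 f=7, (4,3) g=3 f=7, (5,0) g=1 f=9, (5,3) g=2 f=7, (6,1) g=1 f=9, (6,2) g=2 f=9]
step 4: expand (3,3) (f=7, h=3) → closed; open now [(2,2) g=4 f=9, (2,3) g=5 f=9, (3,1) g=4 f=9, (3,4) g=5 f=7, (4,3) g=3 f=7, (5,0) g=1 f=9, (5,3) g=2 f=7, (6,1) g=1 f=9, (6,2) g=2 f=9]
step 5: expand (3,4) (f=7, h=2) → closed; open now [(2,2) g=4 f=9, (2,3) g=5 f=9, (2,4) g=6 f=9, (3,1) g=4 f=9, (3,5) g=6 f=7, (4,3) g=3 f=7, (4,4) g=6 f=9, (5,0) g=1 f=9, (5,3) g=2 f=7, (6,1) g=1 f=9, (6,2) g=2 f=9]

order=[(5,2) → (4,2) → (3,2) → (3,3) → (3,4)]; open=[(2,2) g=4 f=9, (2,3) g=5 f=9, (2,4) g=6 f=9, (3,1) g=4 f=9, (3,5) g=6 f=7, (4,3) g=3 f=7, (4,4) g=6 f=9, (5,0) g=1 f=9, (5,3) g=2 f=7, (6,1) g=1 f=9, (6,2) g=2 f=9]; closed=[(3,2), (3,3), (3,4), (4,2), (5,1), (5,2)]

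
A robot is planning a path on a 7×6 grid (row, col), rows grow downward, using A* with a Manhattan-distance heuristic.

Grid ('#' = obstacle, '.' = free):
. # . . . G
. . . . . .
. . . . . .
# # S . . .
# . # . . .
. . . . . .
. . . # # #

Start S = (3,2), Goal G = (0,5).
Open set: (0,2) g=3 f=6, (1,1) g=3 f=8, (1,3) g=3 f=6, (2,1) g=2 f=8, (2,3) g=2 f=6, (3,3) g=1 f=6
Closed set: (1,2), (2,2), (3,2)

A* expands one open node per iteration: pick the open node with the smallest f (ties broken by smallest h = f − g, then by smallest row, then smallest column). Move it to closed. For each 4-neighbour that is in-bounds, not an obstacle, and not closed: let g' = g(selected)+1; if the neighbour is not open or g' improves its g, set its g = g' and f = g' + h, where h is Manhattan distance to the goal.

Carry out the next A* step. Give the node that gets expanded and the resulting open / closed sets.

expanded=(0,2); open=[(0,3) g=4 f=6, (1,1) g=3 f=8, (1,3) g=3 f=6, (2,1) g=2 f=8, (2,3) g=2 f=6, (3,3) g=1 f=6]; closed=[(0,2), (1,2), (2,2), (3,2)]

step 1: expand (0,2) (f=6, h=3) → closed; open now [(0,3) g=4 f=6, (1,1) g=3 f=8, (1,3) g=3 f=6, (2,1) g=2 f=8, (2,3) g=2 f=6, (3,3) g=1 f=6]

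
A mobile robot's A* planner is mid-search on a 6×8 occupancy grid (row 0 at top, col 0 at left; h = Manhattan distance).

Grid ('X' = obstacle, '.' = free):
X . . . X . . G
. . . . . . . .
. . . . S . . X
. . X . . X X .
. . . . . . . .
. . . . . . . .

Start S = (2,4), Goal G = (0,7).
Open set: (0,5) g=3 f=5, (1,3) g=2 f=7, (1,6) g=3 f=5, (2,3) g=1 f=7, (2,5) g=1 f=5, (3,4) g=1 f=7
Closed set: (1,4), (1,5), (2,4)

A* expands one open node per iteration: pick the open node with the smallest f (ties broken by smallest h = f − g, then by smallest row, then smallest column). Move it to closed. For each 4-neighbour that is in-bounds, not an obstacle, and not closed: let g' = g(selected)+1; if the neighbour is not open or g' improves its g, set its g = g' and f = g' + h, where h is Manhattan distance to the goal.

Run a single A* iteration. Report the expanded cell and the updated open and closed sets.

step 1: expand (0,5) (f=5, h=2) → closed; open now [(0,6) g=4 f=5, (1,3) g=2 f=7, (1,6) g=3 f=5, (2,3) g=1 f=7, (2,5) g=1 f=5, (3,4) g=1 f=7]

expanded=(0,5); open=[(0,6) g=4 f=5, (1,3) g=2 f=7, (1,6) g=3 f=5, (2,3) g=1 f=7, (2,5) g=1 f=5, (3,4) g=1 f=7]; closed=[(0,5), (1,4), (1,5), (2,4)]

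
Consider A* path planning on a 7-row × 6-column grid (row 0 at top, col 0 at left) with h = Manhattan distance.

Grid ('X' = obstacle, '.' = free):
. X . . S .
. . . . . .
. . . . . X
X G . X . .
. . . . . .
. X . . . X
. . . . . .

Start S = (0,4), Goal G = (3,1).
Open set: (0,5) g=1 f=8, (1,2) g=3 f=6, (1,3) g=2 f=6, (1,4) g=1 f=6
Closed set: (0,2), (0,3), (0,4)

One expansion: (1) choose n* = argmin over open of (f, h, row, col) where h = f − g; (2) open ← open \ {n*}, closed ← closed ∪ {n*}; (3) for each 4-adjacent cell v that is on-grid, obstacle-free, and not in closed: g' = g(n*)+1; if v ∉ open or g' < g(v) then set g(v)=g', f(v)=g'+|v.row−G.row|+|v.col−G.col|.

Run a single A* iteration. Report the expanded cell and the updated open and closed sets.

step 1: expand (1,2) (f=6, h=3) → closed; open now [(0,5) g=1 f=8, (1,1) g=4 f=6, (1,3) g=2 f=6, (1,4) g=1 f=6, (2,2) g=4 f=6]

expanded=(1,2); open=[(0,5) g=1 f=8, (1,1) g=4 f=6, (1,3) g=2 f=6, (1,4) g=1 f=6, (2,2) g=4 f=6]; closed=[(0,2), (0,3), (0,4), (1,2)]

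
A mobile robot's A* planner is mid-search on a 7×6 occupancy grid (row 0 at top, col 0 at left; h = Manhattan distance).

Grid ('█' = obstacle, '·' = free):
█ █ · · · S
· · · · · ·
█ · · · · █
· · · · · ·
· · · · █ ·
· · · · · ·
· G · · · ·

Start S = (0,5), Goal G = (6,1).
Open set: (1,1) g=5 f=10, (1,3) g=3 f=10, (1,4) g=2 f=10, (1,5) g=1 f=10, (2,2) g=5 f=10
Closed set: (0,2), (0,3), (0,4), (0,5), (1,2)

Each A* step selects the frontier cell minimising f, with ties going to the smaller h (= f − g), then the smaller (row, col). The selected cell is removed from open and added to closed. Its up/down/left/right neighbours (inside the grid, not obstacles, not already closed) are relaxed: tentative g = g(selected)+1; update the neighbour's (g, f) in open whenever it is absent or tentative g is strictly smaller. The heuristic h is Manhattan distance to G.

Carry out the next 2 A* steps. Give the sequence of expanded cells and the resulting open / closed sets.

order=[(1,1) → (2,1)]; open=[(1,0) g=6 f=12, (1,3) g=3 f=10, (1,4) g=2 f=10, (1,5) g=1 f=10, (2,2) g=5 f=10, (3,1) g=7 f=10]; closed=[(0,2), (0,3), (0,4), (0,5), (1,1), (1,2), (2,1)]

step 1: expand (1,1) (f=10, h=5) → closed; open now [(1,0) g=6 f=12, (1,3) g=3 f=10, (1,4) g=2 f=10, (1,5) g=1 f=10, (2,1) g=6 f=10, (2,2) g=5 f=10]
step 2: expand (2,1) (f=10, h=4) → closed; open now [(1,0) g=6 f=12, (1,3) g=3 f=10, (1,4) g=2 f=10, (1,5) g=1 f=10, (2,2) g=5 f=10, (3,1) g=7 f=10]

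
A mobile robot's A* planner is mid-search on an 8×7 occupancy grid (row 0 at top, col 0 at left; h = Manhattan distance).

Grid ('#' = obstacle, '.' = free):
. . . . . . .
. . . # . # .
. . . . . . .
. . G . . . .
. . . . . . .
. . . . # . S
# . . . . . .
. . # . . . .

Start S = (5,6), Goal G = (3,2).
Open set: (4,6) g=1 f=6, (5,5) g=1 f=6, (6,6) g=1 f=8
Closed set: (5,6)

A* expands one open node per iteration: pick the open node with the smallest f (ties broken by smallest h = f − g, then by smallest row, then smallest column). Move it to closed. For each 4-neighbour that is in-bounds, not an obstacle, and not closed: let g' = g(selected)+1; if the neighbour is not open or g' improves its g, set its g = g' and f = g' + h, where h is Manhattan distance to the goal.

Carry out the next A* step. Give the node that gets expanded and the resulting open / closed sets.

expanded=(4,6); open=[(3,6) g=2 f=6, (4,5) g=2 f=6, (5,5) g=1 f=6, (6,6) g=1 f=8]; closed=[(4,6), (5,6)]

step 1: expand (4,6) (f=6, h=5) → closed; open now [(3,6) g=2 f=6, (4,5) g=2 f=6, (5,5) g=1 f=6, (6,6) g=1 f=8]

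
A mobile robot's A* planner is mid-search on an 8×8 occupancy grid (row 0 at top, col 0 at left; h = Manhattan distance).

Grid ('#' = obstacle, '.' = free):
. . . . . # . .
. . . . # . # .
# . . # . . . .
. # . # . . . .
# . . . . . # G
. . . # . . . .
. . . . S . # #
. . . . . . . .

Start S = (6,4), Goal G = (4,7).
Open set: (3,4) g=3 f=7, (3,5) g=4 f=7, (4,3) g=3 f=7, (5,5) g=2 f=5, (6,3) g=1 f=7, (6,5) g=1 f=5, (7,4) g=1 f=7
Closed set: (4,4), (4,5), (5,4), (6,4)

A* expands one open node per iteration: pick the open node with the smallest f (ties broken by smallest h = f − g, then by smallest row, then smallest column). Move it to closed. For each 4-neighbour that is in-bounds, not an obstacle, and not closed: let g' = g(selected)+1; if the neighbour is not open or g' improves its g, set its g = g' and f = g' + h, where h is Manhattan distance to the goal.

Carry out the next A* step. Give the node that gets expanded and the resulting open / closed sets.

expanded=(5,5); open=[(3,4) g=3 f=7, (3,5) g=4 f=7, (4,3) g=3 f=7, (5,6) g=3 f=5, (6,3) g=1 f=7, (6,5) g=1 f=5, (7,4) g=1 f=7]; closed=[(4,4), (4,5), (5,4), (5,5), (6,4)]

step 1: expand (5,5) (f=5, h=3) → closed; open now [(3,4) g=3 f=7, (3,5) g=4 f=7, (4,3) g=3 f=7, (5,6) g=3 f=5, (6,3) g=1 f=7, (6,5) g=1 f=5, (7,4) g=1 f=7]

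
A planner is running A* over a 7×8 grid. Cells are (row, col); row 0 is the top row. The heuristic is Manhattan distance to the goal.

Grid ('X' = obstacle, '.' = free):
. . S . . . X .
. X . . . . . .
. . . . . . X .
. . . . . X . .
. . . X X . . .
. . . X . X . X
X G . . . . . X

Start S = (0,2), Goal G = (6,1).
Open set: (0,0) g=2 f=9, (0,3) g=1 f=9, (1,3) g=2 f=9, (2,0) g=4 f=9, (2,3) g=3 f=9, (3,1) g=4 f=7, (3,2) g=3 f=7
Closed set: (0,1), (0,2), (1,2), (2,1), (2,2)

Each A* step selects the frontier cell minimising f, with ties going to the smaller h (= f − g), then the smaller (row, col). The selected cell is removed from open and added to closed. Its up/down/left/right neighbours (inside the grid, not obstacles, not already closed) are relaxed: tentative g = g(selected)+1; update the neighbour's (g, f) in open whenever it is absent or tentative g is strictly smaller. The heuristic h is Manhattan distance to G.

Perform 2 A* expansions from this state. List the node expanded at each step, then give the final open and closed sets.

step 1: expand (3,1) (f=7, h=3) → closed; open now [(0,0) g=2 f=9, (0,3) g=1 f=9, (1,3) g=2 f=9, (2,0) g=4 f=9, (2,3) g=3 f=9, (3,0) g=5 f=9, (3,2) g=3 f=7, (4,1) g=5 f=7]
step 2: expand (4,1) (f=7, h=2) → closed; open now [(0,0) g=2 f=9, (0,3) g=1 f=9, (1,3) g=2 f=9, (2,0) g=4 f=9, (2,3) g=3 f=9, (3,0) g=5 f=9, (3,2) g=3 f=7, (4,0) g=6 f=9, (4,2) g=6 f=9, (5,1) g=6 f=7]

order=[(3,1) → (4,1)]; open=[(0,0) g=2 f=9, (0,3) g=1 f=9, (1,3) g=2 f=9, (2,0) g=4 f=9, (2,3) g=3 f=9, (3,0) g=5 f=9, (3,2) g=3 f=7, (4,0) g=6 f=9, (4,2) g=6 f=9, (5,1) g=6 f=7]; closed=[(0,1), (0,2), (1,2), (2,1), (2,2), (3,1), (4,1)]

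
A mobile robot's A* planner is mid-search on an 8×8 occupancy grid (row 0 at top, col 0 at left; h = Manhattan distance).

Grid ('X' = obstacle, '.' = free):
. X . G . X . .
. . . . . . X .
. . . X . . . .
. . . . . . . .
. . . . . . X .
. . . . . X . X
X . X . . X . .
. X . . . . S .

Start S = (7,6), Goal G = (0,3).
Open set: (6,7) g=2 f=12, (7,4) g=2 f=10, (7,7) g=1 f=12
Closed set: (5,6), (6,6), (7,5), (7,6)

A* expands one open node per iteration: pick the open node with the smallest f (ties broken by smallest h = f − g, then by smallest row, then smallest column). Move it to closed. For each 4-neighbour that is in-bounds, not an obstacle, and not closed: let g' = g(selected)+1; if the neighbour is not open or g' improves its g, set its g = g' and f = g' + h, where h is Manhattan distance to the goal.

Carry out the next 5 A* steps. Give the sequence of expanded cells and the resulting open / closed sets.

order=[(7,4) → (6,4) → (5,4) → (4,4) → (3,4)]; open=[(2,4) g=7 f=10, (3,3) g=7 f=10, (3,5) g=7 f=12, (4,3) g=6 f=10, (4,5) g=6 f=12, (5,3) g=5 f=10, (6,3) g=4 f=10, (6,7) g=2 f=12, (7,3) g=3 f=10, (7,7) g=1 f=12]; closed=[(3,4), (4,4), (5,4), (5,6), (6,4), (6,6), (7,4), (7,5), (7,6)]

step 1: expand (7,4) (f=10, h=8) → closed; open now [(6,4) g=3 f=10, (6,7) g=2 f=12, (7,3) g=3 f=10, (7,7) g=1 f=12]
step 2: expand (6,4) (f=10, h=7) → closed; open now [(5,4) g=4 f=10, (6,3) g=4 f=10, (6,7) g=2 f=12, (7,3) g=3 f=10, (7,7) g=1 f=12]
step 3: expand (5,4) (f=10, h=6) → closed; open now [(4,4) g=5 f=10, (5,3) g=5 f=10, (6,3) g=4 f=10, (6,7) g=2 f=12, (7,3) g=3 f=10, (7,7) g=1 f=12]
step 4: expand (4,4) (f=10, h=5) → closed; open now [(3,4) g=6 f=10, (4,3) g=6 f=10, (4,5) g=6 f=12, (5,3) g=5 f=10, (6,3) g=4 f=10, (6,7) g=2 f=12, (7,3) g=3 f=10, (7,7) g=1 f=12]
step 5: expand (3,4) (f=10, h=4) → closed; open now [(2,4) g=7 f=10, (3,3) g=7 f=10, (3,5) g=7 f=12, (4,3) g=6 f=10, (4,5) g=6 f=12, (5,3) g=5 f=10, (6,3) g=4 f=10, (6,7) g=2 f=12, (7,3) g=3 f=10, (7,7) g=1 f=12]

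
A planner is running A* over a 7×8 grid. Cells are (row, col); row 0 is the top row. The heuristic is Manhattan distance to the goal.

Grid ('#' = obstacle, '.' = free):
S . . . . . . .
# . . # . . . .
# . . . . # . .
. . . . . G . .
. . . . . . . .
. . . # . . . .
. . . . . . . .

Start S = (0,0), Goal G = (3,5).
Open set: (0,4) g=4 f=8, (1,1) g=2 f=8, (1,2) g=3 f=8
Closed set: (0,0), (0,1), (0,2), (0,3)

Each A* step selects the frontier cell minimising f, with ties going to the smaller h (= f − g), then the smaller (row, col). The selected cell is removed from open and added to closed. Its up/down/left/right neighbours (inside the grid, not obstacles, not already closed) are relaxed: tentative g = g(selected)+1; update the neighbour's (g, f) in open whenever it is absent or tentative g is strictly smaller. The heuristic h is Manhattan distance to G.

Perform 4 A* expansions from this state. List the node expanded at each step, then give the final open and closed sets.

order=[(0,4) → (0,5) → (1,5) → (1,4)]; open=[(0,6) g=6 f=10, (1,1) g=2 f=8, (1,2) g=3 f=8, (1,6) g=7 f=10, (2,4) g=6 f=8]; closed=[(0,0), (0,1), (0,2), (0,3), (0,4), (0,5), (1,4), (1,5)]

step 1: expand (0,4) (f=8, h=4) → closed; open now [(0,5) g=5 f=8, (1,1) g=2 f=8, (1,2) g=3 f=8, (1,4) g=5 f=8]
step 2: expand (0,5) (f=8, h=3) → closed; open now [(0,6) g=6 f=10, (1,1) g=2 f=8, (1,2) g=3 f=8, (1,4) g=5 f=8, (1,5) g=6 f=8]
step 3: expand (1,5) (f=8, h=2) → closed; open now [(0,6) g=6 f=10, (1,1) g=2 f=8, (1,2) g=3 f=8, (1,4) g=5 f=8, (1,6) g=7 f=10]
step 4: expand (1,4) (f=8, h=3) → closed; open now [(0,6) g=6 f=10, (1,1) g=2 f=8, (1,2) g=3 f=8, (1,6) g=7 f=10, (2,4) g=6 f=8]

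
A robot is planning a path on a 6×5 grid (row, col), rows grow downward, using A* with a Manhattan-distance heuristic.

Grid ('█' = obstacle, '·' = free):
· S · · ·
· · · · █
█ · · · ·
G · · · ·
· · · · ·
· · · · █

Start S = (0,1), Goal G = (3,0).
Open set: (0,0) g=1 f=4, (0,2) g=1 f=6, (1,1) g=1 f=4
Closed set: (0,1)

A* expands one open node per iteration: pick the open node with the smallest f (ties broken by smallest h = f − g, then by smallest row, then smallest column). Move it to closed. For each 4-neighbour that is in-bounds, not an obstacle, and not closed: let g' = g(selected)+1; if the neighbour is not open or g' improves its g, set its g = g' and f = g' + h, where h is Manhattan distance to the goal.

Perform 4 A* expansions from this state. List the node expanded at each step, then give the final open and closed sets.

order=[(0,0) → (1,0) → (1,1) → (2,1)]; open=[(0,2) g=1 f=6, (1,2) g=2 f=6, (2,2) g=3 f=6, (3,1) g=3 f=4]; closed=[(0,0), (0,1), (1,0), (1,1), (2,1)]

step 1: expand (0,0) (f=4, h=3) → closed; open now [(0,2) g=1 f=6, (1,0) g=2 f=4, (1,1) g=1 f=4]
step 2: expand (1,0) (f=4, h=2) → closed; open now [(0,2) g=1 f=6, (1,1) g=1 f=4]
step 3: expand (1,1) (f=4, h=3) → closed; open now [(0,2) g=1 f=6, (1,2) g=2 f=6, (2,1) g=2 f=4]
step 4: expand (2,1) (f=4, h=2) → closed; open now [(0,2) g=1 f=6, (1,2) g=2 f=6, (2,2) g=3 f=6, (3,1) g=3 f=4]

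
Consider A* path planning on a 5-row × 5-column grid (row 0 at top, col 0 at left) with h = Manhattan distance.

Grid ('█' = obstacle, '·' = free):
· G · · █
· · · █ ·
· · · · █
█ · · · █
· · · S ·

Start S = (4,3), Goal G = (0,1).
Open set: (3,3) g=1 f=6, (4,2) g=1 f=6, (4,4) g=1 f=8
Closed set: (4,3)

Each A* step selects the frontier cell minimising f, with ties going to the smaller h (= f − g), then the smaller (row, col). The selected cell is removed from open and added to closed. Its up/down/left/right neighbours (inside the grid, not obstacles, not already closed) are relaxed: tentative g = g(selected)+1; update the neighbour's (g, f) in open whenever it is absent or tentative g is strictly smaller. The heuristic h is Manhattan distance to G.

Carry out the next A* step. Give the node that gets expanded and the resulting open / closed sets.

expanded=(3,3); open=[(2,3) g=2 f=6, (3,2) g=2 f=6, (4,2) g=1 f=6, (4,4) g=1 f=8]; closed=[(3,3), (4,3)]

step 1: expand (3,3) (f=6, h=5) → closed; open now [(2,3) g=2 f=6, (3,2) g=2 f=6, (4,2) g=1 f=6, (4,4) g=1 f=8]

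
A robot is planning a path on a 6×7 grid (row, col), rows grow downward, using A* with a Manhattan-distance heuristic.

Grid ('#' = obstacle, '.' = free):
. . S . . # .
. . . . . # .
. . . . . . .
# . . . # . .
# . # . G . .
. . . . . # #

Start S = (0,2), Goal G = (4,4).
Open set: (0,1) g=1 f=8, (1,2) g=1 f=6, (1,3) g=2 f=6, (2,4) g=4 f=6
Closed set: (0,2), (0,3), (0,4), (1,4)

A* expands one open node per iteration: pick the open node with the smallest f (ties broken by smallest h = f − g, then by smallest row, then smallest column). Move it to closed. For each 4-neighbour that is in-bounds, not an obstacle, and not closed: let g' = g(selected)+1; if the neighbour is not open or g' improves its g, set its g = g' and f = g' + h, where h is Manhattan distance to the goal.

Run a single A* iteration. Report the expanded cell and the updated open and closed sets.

step 1: expand (2,4) (f=6, h=2) → closed; open now [(0,1) g=1 f=8, (1,2) g=1 f=6, (1,3) g=2 f=6, (2,3) g=5 f=8, (2,5) g=5 f=8]

expanded=(2,4); open=[(0,1) g=1 f=8, (1,2) g=1 f=6, (1,3) g=2 f=6, (2,3) g=5 f=8, (2,5) g=5 f=8]; closed=[(0,2), (0,3), (0,4), (1,4), (2,4)]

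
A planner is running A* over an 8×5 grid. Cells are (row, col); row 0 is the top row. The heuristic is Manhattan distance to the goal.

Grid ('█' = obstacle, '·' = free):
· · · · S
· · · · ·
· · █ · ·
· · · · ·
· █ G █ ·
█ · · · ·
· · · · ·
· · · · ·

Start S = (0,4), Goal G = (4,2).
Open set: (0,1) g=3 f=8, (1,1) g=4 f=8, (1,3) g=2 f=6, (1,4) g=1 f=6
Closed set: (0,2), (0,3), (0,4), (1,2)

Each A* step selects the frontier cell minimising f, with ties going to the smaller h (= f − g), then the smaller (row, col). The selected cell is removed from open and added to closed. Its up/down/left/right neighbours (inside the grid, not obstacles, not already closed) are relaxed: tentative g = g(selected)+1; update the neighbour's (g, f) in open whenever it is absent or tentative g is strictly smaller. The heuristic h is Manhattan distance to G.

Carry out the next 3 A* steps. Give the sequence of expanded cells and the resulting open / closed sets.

order=[(1,3) → (2,3) → (3,3)]; open=[(0,1) g=3 f=8, (1,1) g=4 f=8, (1,4) g=1 f=6, (2,4) g=4 f=8, (3,2) g=5 f=6, (3,4) g=5 f=8]; closed=[(0,2), (0,3), (0,4), (1,2), (1,3), (2,3), (3,3)]

step 1: expand (1,3) (f=6, h=4) → closed; open now [(0,1) g=3 f=8, (1,1) g=4 f=8, (1,4) g=1 f=6, (2,3) g=3 f=6]
step 2: expand (2,3) (f=6, h=3) → closed; open now [(0,1) g=3 f=8, (1,1) g=4 f=8, (1,4) g=1 f=6, (2,4) g=4 f=8, (3,3) g=4 f=6]
step 3: expand (3,3) (f=6, h=2) → closed; open now [(0,1) g=3 f=8, (1,1) g=4 f=8, (1,4) g=1 f=6, (2,4) g=4 f=8, (3,2) g=5 f=6, (3,4) g=5 f=8]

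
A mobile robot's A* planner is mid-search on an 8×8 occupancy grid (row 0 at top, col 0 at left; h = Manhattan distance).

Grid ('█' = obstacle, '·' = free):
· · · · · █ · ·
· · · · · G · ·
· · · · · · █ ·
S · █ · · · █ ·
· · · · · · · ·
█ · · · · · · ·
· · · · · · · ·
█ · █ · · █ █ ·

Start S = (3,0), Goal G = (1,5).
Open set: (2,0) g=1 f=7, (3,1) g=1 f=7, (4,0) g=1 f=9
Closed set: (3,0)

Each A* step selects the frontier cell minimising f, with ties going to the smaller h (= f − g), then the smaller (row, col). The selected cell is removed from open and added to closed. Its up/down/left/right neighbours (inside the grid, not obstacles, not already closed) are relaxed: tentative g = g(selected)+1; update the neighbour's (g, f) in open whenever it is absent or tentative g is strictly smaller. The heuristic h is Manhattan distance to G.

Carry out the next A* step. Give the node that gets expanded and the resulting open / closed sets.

expanded=(2,0); open=[(1,0) g=2 f=7, (2,1) g=2 f=7, (3,1) g=1 f=7, (4,0) g=1 f=9]; closed=[(2,0), (3,0)]

step 1: expand (2,0) (f=7, h=6) → closed; open now [(1,0) g=2 f=7, (2,1) g=2 f=7, (3,1) g=1 f=7, (4,0) g=1 f=9]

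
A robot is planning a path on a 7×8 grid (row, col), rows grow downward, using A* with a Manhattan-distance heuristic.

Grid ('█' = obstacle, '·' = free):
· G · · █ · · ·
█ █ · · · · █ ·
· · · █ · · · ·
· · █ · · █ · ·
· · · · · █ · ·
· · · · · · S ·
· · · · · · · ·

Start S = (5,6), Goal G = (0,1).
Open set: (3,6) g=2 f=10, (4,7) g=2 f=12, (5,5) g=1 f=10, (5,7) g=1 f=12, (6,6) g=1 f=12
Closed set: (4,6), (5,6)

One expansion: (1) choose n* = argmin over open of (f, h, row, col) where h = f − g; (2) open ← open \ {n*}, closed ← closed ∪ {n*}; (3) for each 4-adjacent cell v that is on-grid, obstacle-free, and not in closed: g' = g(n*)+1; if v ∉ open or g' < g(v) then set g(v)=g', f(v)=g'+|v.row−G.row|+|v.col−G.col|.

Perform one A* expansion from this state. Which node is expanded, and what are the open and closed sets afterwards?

expanded=(3,6); open=[(2,6) g=3 f=10, (3,7) g=3 f=12, (4,7) g=2 f=12, (5,5) g=1 f=10, (5,7) g=1 f=12, (6,6) g=1 f=12]; closed=[(3,6), (4,6), (5,6)]

step 1: expand (3,6) (f=10, h=8) → closed; open now [(2,6) g=3 f=10, (3,7) g=3 f=12, (4,7) g=2 f=12, (5,5) g=1 f=10, (5,7) g=1 f=12, (6,6) g=1 f=12]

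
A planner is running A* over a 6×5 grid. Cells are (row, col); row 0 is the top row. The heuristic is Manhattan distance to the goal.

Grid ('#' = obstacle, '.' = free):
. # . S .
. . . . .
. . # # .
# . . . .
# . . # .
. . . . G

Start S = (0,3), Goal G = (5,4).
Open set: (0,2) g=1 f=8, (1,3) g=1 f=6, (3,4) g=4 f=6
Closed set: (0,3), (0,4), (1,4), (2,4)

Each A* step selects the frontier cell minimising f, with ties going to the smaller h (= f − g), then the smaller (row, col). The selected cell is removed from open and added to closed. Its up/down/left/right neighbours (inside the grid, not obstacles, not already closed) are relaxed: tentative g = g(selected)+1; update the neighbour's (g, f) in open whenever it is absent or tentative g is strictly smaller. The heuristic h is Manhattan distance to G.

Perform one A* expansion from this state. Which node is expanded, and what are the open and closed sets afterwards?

step 1: expand (3,4) (f=6, h=2) → closed; open now [(0,2) g=1 f=8, (1,3) g=1 f=6, (3,3) g=5 f=8, (4,4) g=5 f=6]

expanded=(3,4); open=[(0,2) g=1 f=8, (1,3) g=1 f=6, (3,3) g=5 f=8, (4,4) g=5 f=6]; closed=[(0,3), (0,4), (1,4), (2,4), (3,4)]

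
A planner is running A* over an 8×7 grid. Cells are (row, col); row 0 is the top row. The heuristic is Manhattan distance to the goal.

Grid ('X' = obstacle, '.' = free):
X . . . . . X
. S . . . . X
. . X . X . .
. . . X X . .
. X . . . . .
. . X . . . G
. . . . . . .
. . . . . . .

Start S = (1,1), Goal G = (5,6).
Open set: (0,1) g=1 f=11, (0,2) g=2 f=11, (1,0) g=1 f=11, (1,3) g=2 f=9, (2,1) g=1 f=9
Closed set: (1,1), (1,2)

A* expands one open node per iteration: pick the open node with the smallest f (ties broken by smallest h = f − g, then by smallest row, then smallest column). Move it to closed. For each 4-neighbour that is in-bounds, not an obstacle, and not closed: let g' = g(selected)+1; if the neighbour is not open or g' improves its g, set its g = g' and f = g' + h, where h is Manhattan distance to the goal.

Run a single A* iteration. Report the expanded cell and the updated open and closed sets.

expanded=(1,3); open=[(0,1) g=1 f=11, (0,2) g=2 f=11, (0,3) g=3 f=11, (1,0) g=1 f=11, (1,4) g=3 f=9, (2,1) g=1 f=9, (2,3) g=3 f=9]; closed=[(1,1), (1,2), (1,3)]

step 1: expand (1,3) (f=9, h=7) → closed; open now [(0,1) g=1 f=11, (0,2) g=2 f=11, (0,3) g=3 f=11, (1,0) g=1 f=11, (1,4) g=3 f=9, (2,1) g=1 f=9, (2,3) g=3 f=9]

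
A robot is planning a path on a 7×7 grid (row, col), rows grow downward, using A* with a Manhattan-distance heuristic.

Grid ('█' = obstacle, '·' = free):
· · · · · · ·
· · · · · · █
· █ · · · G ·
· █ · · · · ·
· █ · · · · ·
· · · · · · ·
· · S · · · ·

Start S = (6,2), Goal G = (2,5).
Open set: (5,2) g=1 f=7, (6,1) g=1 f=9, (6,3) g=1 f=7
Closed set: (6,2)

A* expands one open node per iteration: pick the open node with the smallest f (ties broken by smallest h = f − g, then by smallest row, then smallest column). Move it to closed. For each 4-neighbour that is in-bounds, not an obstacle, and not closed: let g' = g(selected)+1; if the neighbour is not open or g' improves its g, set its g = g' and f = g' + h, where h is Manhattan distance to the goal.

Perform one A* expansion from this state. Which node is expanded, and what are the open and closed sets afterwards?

step 1: expand (5,2) (f=7, h=6) → closed; open now [(4,2) g=2 f=7, (5,1) g=2 f=9, (5,3) g=2 f=7, (6,1) g=1 f=9, (6,3) g=1 f=7]

expanded=(5,2); open=[(4,2) g=2 f=7, (5,1) g=2 f=9, (5,3) g=2 f=7, (6,1) g=1 f=9, (6,3) g=1 f=7]; closed=[(5,2), (6,2)]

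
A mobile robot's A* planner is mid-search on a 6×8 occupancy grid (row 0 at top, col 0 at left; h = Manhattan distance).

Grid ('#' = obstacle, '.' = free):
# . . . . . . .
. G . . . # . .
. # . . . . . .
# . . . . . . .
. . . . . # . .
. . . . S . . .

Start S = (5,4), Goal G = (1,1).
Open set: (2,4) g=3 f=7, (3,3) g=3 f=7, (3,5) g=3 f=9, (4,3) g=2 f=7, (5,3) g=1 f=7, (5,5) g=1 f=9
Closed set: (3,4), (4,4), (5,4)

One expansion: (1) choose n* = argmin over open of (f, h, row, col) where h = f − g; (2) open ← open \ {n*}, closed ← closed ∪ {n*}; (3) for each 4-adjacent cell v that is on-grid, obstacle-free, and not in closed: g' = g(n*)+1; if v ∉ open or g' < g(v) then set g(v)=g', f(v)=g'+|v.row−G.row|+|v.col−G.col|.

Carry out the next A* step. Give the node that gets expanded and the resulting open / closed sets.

expanded=(2,4); open=[(1,4) g=4 f=7, (2,3) g=4 f=7, (2,5) g=4 f=9, (3,3) g=3 f=7, (3,5) g=3 f=9, (4,3) g=2 f=7, (5,3) g=1 f=7, (5,5) g=1 f=9]; closed=[(2,4), (3,4), (4,4), (5,4)]

step 1: expand (2,4) (f=7, h=4) → closed; open now [(1,4) g=4 f=7, (2,3) g=4 f=7, (2,5) g=4 f=9, (3,3) g=3 f=7, (3,5) g=3 f=9, (4,3) g=2 f=7, (5,3) g=1 f=7, (5,5) g=1 f=9]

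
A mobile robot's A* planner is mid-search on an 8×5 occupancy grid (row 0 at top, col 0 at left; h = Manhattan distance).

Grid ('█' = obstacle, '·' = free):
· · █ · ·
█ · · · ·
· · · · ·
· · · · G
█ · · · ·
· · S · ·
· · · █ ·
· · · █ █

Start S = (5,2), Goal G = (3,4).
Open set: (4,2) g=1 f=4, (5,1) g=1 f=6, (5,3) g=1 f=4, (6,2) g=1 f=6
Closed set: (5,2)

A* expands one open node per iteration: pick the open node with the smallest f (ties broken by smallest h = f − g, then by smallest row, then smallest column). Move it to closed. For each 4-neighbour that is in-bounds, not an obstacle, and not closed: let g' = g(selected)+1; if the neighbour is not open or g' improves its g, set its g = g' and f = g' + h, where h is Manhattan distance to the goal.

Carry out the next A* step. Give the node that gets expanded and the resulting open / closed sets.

step 1: expand (4,2) (f=4, h=3) → closed; open now [(3,2) g=2 f=4, (4,1) g=2 f=6, (4,3) g=2 f=4, (5,1) g=1 f=6, (5,3) g=1 f=4, (6,2) g=1 f=6]

expanded=(4,2); open=[(3,2) g=2 f=4, (4,1) g=2 f=6, (4,3) g=2 f=4, (5,1) g=1 f=6, (5,3) g=1 f=4, (6,2) g=1 f=6]; closed=[(4,2), (5,2)]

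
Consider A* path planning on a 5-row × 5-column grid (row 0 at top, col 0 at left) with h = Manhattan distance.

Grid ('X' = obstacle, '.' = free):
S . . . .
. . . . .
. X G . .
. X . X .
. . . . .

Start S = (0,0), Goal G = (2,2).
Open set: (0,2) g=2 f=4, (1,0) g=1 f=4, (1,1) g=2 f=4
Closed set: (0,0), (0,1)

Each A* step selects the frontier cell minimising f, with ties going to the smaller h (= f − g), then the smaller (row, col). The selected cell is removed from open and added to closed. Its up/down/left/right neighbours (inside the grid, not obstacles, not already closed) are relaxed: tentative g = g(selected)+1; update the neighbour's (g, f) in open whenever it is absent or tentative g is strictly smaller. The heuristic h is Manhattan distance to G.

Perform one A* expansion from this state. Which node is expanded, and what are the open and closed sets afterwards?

expanded=(0,2); open=[(0,3) g=3 f=6, (1,0) g=1 f=4, (1,1) g=2 f=4, (1,2) g=3 f=4]; closed=[(0,0), (0,1), (0,2)]

step 1: expand (0,2) (f=4, h=2) → closed; open now [(0,3) g=3 f=6, (1,0) g=1 f=4, (1,1) g=2 f=4, (1,2) g=3 f=4]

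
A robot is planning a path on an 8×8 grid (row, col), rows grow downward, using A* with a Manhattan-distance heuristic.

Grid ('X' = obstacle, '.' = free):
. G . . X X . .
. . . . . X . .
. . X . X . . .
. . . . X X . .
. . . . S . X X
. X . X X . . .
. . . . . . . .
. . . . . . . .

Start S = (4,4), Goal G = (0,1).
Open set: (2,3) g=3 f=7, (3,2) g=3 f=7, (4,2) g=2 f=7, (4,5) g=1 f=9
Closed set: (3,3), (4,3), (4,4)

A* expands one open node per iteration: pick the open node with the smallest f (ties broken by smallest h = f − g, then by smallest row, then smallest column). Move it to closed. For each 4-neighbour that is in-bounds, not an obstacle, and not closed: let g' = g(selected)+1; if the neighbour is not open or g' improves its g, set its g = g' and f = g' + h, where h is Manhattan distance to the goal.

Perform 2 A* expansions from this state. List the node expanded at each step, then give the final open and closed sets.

step 1: expand (2,3) (f=7, h=4) → closed; open now [(1,3) g=4 f=7, (3,2) g=3 f=7, (4,2) g=2 f=7, (4,5) g=1 f=9]
step 2: expand (1,3) (f=7, h=3) → closed; open now [(0,3) g=5 f=7, (1,2) g=5 f=7, (1,4) g=5 f=9, (3,2) g=3 f=7, (4,2) g=2 f=7, (4,5) g=1 f=9]

order=[(2,3) → (1,3)]; open=[(0,3) g=5 f=7, (1,2) g=5 f=7, (1,4) g=5 f=9, (3,2) g=3 f=7, (4,2) g=2 f=7, (4,5) g=1 f=9]; closed=[(1,3), (2,3), (3,3), (4,3), (4,4)]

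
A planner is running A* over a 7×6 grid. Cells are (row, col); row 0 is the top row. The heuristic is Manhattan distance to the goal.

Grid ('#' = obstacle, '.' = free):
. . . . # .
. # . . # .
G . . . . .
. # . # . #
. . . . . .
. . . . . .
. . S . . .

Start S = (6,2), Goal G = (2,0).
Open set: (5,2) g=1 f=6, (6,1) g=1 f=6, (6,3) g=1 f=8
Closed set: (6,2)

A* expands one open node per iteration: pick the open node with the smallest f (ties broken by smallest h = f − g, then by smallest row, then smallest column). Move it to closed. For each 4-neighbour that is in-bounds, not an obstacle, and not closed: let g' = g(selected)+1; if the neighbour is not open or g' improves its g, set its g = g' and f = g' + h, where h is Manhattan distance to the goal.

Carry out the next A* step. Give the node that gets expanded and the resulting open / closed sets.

expanded=(5,2); open=[(4,2) g=2 f=6, (5,1) g=2 f=6, (5,3) g=2 f=8, (6,1) g=1 f=6, (6,3) g=1 f=8]; closed=[(5,2), (6,2)]

step 1: expand (5,2) (f=6, h=5) → closed; open now [(4,2) g=2 f=6, (5,1) g=2 f=6, (5,3) g=2 f=8, (6,1) g=1 f=6, (6,3) g=1 f=8]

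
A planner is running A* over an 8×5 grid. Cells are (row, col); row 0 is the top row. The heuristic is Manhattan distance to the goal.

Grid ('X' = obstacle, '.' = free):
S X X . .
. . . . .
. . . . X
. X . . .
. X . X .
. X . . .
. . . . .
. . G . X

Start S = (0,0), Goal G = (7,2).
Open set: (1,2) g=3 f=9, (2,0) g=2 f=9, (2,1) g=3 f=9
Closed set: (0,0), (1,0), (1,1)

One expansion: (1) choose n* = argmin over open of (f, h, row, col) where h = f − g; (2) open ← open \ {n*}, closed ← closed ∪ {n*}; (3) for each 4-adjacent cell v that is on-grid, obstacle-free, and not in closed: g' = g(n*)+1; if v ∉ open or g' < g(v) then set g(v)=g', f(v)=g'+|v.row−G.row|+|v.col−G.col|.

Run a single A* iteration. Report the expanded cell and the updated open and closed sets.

step 1: expand (1,2) (f=9, h=6) → closed; open now [(1,3) g=4 f=11, (2,0) g=2 f=9, (2,1) g=3 f=9, (2,2) g=4 f=9]

expanded=(1,2); open=[(1,3) g=4 f=11, (2,0) g=2 f=9, (2,1) g=3 f=9, (2,2) g=4 f=9]; closed=[(0,0), (1,0), (1,1), (1,2)]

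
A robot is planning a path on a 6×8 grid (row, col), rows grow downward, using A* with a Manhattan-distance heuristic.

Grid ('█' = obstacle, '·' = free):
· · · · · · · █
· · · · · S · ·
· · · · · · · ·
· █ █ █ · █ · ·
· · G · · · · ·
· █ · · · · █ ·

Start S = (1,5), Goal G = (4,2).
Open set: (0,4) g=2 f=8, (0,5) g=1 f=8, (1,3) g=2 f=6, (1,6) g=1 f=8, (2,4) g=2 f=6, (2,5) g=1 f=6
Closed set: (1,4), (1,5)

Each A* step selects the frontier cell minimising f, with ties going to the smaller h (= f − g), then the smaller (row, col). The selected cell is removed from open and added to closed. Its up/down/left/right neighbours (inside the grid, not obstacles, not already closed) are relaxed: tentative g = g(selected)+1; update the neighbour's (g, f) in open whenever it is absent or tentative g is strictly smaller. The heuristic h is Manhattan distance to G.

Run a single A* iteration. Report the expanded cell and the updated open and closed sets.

step 1: expand (1,3) (f=6, h=4) → closed; open now [(0,3) g=3 f=8, (0,4) g=2 f=8, (0,5) g=1 f=8, (1,2) g=3 f=6, (1,6) g=1 f=8, (2,3) g=3 f=6, (2,4) g=2 f=6, (2,5) g=1 f=6]

expanded=(1,3); open=[(0,3) g=3 f=8, (0,4) g=2 f=8, (0,5) g=1 f=8, (1,2) g=3 f=6, (1,6) g=1 f=8, (2,3) g=3 f=6, (2,4) g=2 f=6, (2,5) g=1 f=6]; closed=[(1,3), (1,4), (1,5)]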